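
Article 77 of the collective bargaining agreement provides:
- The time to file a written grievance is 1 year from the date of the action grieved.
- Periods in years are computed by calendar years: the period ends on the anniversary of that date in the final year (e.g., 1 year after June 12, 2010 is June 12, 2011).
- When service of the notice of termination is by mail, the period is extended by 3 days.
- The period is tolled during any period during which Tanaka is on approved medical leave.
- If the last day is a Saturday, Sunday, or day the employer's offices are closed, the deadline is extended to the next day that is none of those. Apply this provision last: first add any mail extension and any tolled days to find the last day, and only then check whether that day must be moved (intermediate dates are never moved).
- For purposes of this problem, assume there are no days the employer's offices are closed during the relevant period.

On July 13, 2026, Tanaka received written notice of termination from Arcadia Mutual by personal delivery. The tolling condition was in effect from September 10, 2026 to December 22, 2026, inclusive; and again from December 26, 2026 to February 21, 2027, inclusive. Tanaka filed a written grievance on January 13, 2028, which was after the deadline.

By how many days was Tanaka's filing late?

1 year after July 13, 2026 is July 13, 2027.
Service was not by mail, so no mail extension applies.
From September 10, 2026 through December 22, 2026 inclusive is 104 days; tolling adds 104 days: July 13, 2027 + 104 days = October 25, 2027.
From December 26, 2026 through February 21, 2027 inclusive is 58 days; tolling adds 58 days: October 25, 2027 + 58 days = December 22, 2027.
December 22, 2027 is a Wednesday and not a day the employer's offices are closed, so no extension applies.
The deadline is December 22, 2027; from December 22, 2027 to January 13, 2028 is 22 days.

22 days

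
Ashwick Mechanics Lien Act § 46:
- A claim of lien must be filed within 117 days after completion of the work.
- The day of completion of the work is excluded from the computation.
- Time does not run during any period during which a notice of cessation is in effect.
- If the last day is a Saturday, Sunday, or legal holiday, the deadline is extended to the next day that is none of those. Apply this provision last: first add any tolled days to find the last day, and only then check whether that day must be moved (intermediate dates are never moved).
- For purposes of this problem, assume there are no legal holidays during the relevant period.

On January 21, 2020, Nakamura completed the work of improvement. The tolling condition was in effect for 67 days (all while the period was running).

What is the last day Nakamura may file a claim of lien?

July 23, 2020

117 days after January 21, 2020 is May 17, 2020.
Tolling adds 67 days: May 17, 2020 + 67 days = July 23, 2020.
July 23, 2020 is a Thursday and not a legal holiday, so no extension applies.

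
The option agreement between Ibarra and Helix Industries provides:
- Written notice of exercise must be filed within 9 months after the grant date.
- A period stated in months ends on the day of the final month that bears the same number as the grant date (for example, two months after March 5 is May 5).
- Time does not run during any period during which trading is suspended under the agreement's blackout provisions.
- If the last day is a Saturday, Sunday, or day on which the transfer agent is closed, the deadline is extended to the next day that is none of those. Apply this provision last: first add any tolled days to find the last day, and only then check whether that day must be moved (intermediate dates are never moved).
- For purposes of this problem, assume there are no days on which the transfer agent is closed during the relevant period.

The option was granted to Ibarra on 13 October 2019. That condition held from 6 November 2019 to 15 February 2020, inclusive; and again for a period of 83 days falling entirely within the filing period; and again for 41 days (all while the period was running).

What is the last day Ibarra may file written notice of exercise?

9 months after 13 October 2019 is July 13, 2020.
From November 6, 2019 through February 15, 2020 inclusive is 102 days; tolling adds 102 days: July 13, 2020 + 102 days = October 23, 2020.
Tolling adds 83 days: October 23, 2020 + 83 days = January 14, 2021.
Tolling adds 41 days: January 14, 2021 + 41 days = February 24, 2021.
February 24, 2021 is a Wednesday and not a day on which the transfer agent is closed, so no extension applies.

February 24, 2021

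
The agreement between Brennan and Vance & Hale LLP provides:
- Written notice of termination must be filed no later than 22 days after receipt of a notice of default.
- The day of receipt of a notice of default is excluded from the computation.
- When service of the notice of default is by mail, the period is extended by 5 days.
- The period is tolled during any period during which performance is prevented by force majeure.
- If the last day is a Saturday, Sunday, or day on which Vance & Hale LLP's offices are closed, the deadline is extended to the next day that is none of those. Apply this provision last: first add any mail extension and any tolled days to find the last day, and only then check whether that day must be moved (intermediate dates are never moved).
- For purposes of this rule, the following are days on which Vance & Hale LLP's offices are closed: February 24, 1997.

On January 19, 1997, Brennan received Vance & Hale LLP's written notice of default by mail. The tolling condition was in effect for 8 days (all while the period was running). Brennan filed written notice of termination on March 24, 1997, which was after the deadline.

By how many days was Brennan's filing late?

22 days after January 19, 1997 is February 10, 1997.
Service was by mail, adding 5 days: February 10, 1997 + 5 days = February 15, 1997.
Tolling adds 8 days: February 15, 1997 + 8 days = February 23, 1997.
February 23, 1997 is Sunday; February 24, 1997 is a listed holiday. The next qualifying day is February 25, 1997.
The deadline is February 25, 1997; from February 25, 1997 to March 24, 1997 is 27 days.

27 days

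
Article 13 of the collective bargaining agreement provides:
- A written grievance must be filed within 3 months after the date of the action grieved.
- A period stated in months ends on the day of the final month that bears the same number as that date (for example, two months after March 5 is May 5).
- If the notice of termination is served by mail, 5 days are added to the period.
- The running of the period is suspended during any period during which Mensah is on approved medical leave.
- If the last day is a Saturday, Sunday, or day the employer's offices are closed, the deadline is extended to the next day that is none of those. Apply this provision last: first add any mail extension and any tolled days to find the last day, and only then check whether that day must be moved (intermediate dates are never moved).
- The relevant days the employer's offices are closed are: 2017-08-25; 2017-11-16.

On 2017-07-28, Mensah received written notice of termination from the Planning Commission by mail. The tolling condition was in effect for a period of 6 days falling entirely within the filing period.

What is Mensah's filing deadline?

3 months after 2017-07-28 is October 28, 2017.
Service was by mail, adding 5 days: October 28, 2017 + 5 days = November 2, 2017.
Tolling adds 6 days: November 2, 2017 + 6 days = November 8, 2017.
November 8, 2017 is a Wednesday and not a day the employer's offices are closed, so no extension applies.

November 8, 2017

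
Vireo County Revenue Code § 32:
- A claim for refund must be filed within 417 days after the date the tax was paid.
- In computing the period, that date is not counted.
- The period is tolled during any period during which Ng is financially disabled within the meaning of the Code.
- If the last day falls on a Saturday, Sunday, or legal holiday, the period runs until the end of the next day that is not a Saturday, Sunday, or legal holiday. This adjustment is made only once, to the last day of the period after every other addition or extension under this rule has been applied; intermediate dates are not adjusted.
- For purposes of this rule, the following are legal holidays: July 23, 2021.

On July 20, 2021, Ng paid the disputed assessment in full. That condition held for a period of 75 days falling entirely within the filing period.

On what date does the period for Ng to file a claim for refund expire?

November 24, 2022

417 days after July 20, 2021 is September 10, 2022.
Tolling adds 75 days: September 10, 2022 + 75 days = November 24, 2022.
November 24, 2022 is a Thursday and not a legal holiday, so no extension applies.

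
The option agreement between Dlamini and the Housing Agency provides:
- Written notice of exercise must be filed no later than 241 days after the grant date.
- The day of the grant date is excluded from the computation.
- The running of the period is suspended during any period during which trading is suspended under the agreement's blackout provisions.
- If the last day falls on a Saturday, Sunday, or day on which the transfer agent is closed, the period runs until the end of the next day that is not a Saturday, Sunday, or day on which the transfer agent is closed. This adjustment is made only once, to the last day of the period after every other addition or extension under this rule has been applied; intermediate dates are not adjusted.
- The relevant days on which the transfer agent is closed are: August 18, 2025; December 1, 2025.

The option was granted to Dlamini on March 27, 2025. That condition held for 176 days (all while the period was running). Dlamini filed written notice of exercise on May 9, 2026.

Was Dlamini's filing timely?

241 days after March 27, 2025 is November 23, 2025.
Tolling adds 176 days: November 23, 2025 + 176 days = May 18, 2026.
May 18, 2026 is a Monday and not a day on which the transfer agent is closed, so no extension applies.
The deadline is May 18, 2026; the filing on May 9, 2026 is on or before that date.

Yes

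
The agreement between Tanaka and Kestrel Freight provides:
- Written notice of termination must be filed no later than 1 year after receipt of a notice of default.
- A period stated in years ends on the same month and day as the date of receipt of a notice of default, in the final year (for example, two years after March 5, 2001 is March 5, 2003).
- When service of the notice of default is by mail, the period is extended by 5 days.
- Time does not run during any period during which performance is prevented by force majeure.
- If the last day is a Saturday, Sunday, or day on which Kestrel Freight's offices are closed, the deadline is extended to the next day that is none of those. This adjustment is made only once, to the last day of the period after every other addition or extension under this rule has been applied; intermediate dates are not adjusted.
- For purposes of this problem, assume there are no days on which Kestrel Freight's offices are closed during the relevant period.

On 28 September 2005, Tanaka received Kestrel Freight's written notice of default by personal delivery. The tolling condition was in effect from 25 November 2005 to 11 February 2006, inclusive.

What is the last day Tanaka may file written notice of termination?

1 year after 28 September 2005 is September 28, 2006.
Service was not by mail, so no mail extension applies.
From November 25, 2005 through February 11, 2006 inclusive is 79 days; tolling adds 79 days: September 28, 2006 + 79 days = December 16, 2006.
December 16, 2006 is Saturday; December 17, 2006 is Sunday. The next qualifying day is December 18, 2006.

December 18, 2006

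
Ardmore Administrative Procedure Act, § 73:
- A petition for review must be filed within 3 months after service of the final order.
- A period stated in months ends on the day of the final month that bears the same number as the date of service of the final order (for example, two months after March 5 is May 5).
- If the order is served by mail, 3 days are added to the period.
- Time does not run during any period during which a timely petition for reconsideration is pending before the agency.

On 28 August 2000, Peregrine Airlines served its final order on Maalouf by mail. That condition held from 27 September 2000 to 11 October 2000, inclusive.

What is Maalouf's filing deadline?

3 months after 28 August 2000 is November 28, 2000.
Service was by mail, adding 3 days: November 28, 2000 + 3 days = December 1, 2000.
From September 27, 2000 through October 11, 2000 inclusive is 15 days; tolling adds 15 days: December 1, 2000 + 15 days = December 16, 2000.

December 16, 2000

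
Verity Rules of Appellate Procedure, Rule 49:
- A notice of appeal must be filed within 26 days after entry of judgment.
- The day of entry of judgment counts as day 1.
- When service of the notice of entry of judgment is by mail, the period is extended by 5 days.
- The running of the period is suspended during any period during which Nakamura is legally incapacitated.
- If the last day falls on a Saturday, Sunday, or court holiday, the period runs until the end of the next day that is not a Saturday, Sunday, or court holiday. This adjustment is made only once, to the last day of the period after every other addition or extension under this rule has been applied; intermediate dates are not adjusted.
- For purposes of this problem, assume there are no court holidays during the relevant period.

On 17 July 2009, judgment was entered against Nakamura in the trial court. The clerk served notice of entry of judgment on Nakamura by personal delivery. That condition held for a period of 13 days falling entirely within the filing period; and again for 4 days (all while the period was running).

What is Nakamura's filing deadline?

Counting 17 July 2009 as day 1, day 26 is August 11, 2009.
Service was not by mail, so no mail extension applies.
Tolling adds 13 days: August 11, 2009 + 13 days = August 24, 2009.
Tolling adds 4 days: August 24, 2009 + 4 days = August 28, 2009.
August 28, 2009 is a Friday and not a court holiday, so no extension applies.

August 28, 2009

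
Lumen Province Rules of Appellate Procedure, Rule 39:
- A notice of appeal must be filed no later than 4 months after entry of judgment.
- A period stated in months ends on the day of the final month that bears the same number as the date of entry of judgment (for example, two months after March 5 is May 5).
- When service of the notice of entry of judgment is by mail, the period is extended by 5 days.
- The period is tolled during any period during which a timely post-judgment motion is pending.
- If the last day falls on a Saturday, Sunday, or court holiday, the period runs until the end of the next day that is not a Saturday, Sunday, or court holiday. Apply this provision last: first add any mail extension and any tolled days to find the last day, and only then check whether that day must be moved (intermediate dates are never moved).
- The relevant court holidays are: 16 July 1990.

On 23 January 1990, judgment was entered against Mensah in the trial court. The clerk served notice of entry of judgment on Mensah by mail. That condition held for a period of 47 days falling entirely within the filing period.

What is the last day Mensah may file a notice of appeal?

4 months after 23 January 1990 is May 23, 1990.
Service was by mail, adding 5 days: May 23, 1990 + 5 days = May 28, 1990.
Tolling adds 47 days: May 28, 1990 + 47 days = July 14, 1990.
July 14, 1990 is Saturday; July 15, 1990 is Sunday; July 16, 1990 is a listed holiday. The next qualifying day is July 17, 1990.

July 17, 1990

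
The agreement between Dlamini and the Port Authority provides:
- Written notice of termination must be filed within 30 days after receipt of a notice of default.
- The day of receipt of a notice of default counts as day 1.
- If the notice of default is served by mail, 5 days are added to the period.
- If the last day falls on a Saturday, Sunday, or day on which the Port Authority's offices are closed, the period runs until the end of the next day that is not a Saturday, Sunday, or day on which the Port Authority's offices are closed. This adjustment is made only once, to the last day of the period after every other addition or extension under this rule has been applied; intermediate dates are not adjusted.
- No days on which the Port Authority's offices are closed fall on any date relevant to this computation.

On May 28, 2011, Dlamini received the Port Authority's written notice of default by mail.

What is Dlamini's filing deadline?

Counting May 28, 2011 as day 1, day 30 is June 26, 2011.
Service was by mail, adding 5 days: June 26, 2011 + 5 days = July 1, 2011.
July 1, 2011 is a Friday and not a day on which the Port Authority's offices are closed, so no extension applies.

July 1, 2011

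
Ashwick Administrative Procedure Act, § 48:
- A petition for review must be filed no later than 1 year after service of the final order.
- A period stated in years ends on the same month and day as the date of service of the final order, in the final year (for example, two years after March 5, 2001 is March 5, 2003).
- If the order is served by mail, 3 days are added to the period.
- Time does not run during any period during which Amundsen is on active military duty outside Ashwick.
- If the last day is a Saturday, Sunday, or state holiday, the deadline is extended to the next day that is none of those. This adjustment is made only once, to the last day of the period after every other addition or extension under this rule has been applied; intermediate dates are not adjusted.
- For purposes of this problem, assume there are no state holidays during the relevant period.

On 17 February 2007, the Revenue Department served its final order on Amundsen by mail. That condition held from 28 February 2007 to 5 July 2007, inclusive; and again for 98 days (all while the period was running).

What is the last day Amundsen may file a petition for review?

1 year after 17 February 2007 is February 17, 2008.
Service was by mail, adding 3 days: February 17, 2008 + 3 days = February 20, 2008.
From February 28, 2007 through July 5, 2007 inclusive is 128 days; tolling adds 128 days: February 20, 2008 + 128 days = June 27, 2008.
Tolling adds 98 days: June 27, 2008 + 98 days = October 3, 2008.
October 3, 2008 is a Friday and not a state holiday, so no extension applies.

October 3, 2008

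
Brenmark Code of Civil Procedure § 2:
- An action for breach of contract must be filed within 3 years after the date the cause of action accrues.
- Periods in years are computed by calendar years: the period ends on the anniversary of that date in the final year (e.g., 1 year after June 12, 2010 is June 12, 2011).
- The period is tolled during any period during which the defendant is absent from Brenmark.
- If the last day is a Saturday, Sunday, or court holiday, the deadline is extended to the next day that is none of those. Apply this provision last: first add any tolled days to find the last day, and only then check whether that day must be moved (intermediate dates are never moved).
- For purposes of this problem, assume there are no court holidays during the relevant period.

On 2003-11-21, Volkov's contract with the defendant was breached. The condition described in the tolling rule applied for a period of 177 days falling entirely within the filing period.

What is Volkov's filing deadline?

3 years after 2003-11-21 is November 21, 2006.
Tolling adds 177 days: November 21, 2006 + 177 days = May 17, 2007.
May 17, 2007 is a Thursday and not a court holiday, so no extension applies.

May 17, 2007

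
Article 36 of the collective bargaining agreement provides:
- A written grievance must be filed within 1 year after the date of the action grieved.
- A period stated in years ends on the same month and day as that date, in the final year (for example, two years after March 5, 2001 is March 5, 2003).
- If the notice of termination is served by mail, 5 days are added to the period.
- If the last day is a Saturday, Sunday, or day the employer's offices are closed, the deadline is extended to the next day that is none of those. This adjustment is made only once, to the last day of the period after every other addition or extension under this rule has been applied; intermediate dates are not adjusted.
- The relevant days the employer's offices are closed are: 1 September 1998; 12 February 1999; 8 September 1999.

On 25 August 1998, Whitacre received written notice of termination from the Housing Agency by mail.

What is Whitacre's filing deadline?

1 year after 25 August 1998 is August 25, 1999.
Service was by mail, adding 5 days: August 25, 1999 + 5 days = August 30, 1999.
August 30, 1999 is a Monday and not a day the employer's offices are closed, so no extension applies.

August 30, 1999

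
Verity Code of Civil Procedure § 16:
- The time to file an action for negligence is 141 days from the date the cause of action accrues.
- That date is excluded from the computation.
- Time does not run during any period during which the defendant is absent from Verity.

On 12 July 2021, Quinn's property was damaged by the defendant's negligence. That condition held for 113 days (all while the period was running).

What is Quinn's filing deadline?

141 days after 12 July 2021 is November 30, 2021.
Tolling adds 113 days: November 30, 2021 + 113 days = March 23, 2022.

March 23, 2022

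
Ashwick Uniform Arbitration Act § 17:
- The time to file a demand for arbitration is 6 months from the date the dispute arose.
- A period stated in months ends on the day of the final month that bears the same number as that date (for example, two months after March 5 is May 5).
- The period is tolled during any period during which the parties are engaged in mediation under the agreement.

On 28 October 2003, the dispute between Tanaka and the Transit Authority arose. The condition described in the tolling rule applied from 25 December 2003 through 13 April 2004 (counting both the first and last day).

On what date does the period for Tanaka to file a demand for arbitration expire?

6 months after 28 October 2003 is April 28, 2004.
From December 25, 2003 through April 13, 2004 inclusive is 111 days; tolling adds 111 days: April 28, 2004 + 111 days = August 17, 2004.

August 17, 2004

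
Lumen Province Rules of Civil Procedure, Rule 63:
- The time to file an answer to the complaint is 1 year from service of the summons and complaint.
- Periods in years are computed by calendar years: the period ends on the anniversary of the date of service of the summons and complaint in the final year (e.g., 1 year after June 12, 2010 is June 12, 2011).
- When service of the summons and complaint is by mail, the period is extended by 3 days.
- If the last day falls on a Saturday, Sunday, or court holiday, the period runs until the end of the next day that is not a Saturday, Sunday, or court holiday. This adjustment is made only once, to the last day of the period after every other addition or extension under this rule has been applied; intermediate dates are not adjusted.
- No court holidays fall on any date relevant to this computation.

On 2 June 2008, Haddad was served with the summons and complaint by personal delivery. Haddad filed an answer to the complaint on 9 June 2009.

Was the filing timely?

No

1 year after 2 June 2008 is June 2, 2009.
Service was not by mail, so no mail extension applies.
June 2, 2009 is a Tuesday and not a court holiday, so no extension applies.
The deadline is June 2, 2009; the filing on June 9, 2009 is after that date.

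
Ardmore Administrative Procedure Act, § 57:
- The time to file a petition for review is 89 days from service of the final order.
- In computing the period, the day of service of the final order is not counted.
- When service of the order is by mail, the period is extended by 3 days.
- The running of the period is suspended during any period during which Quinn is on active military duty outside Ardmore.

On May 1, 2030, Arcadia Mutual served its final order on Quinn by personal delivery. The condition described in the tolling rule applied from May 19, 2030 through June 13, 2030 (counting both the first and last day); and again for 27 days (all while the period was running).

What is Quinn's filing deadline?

89 days after May 1, 2030 is July 29, 2030.
Service was not by mail, so no mail extension applies.
From May 19, 2030 through June 13, 2030 inclusive is 26 days; tolling adds 26 days: July 29, 2030 + 26 days = August 24, 2030.
Tolling adds 27 days: August 24, 2030 + 27 days = September 20, 2030.

September 20, 2030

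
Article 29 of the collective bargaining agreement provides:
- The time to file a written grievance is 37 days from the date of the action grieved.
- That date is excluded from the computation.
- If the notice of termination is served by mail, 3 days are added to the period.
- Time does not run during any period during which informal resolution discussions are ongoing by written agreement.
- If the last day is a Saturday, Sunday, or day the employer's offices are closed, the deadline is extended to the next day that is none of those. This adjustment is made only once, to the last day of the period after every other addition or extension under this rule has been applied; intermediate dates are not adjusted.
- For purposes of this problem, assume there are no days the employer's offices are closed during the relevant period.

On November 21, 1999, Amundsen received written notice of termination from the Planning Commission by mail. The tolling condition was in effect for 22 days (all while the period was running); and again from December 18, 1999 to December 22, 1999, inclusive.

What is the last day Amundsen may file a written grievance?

January 27, 2000

37 days after November 21, 1999 is December 28, 1999.
Service was by mail, adding 3 days: December 28, 1999 + 3 days = December 31, 1999.
Tolling adds 22 days: December 31, 1999 + 22 days = January 22, 2000.
From December 18, 1999 through December 22, 1999 inclusive is 5 days; tolling adds 5 days: January 22, 2000 + 5 days = January 27, 2000.
January 27, 2000 is a Thursday and not a day the employer's offices are closed, so no extension applies.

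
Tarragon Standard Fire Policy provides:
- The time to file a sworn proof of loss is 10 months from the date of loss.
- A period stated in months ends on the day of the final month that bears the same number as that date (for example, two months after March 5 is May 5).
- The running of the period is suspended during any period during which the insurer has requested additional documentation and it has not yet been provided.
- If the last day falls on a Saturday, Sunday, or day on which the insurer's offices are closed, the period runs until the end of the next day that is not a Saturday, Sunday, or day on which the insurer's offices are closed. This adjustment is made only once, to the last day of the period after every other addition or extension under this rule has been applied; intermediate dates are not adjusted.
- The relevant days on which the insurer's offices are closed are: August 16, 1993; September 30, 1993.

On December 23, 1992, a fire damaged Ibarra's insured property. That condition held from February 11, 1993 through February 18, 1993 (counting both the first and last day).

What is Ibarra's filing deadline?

10 months after December 23, 1992 is October 23, 1993.
From February 11, 1993 through February 18, 1993 inclusive is 8 days; tolling adds 8 days: October 23, 1993 + 8 days = October 31, 1993.
October 31, 1993 is Sunday. The next qualifying day is November 1, 1993.

November 1, 1993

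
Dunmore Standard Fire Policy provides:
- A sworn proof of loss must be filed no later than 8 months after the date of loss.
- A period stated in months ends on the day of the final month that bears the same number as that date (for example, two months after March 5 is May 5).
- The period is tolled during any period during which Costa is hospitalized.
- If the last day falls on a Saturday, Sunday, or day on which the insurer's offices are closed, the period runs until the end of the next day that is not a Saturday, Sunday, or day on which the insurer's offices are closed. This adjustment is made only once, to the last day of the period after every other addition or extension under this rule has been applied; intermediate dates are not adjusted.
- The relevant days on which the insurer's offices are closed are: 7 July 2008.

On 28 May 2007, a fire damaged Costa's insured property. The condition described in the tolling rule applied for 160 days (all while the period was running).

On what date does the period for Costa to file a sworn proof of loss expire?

8 months after 28 May 2007 is January 28, 2008.
Tolling adds 160 days: January 28, 2008 + 160 days = July 6, 2008.
July 6, 2008 is Sunday; July 7, 2008 is a listed holiday. The next qualifying day is July 8, 2008.

July 8, 2008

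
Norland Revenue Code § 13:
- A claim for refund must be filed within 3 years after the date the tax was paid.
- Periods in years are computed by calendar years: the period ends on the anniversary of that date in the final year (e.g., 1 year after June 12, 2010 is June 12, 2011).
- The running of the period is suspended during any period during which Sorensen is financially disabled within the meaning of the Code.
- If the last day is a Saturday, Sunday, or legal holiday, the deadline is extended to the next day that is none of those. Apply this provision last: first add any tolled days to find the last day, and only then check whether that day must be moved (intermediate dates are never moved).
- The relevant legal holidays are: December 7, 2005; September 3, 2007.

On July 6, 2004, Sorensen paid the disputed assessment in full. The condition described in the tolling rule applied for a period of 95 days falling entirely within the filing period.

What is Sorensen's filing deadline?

October 9, 2007

3 years after July 6, 2004 is July 6, 2007.
Tolling adds 95 days: July 6, 2007 + 95 days = October 9, 2007.
October 9, 2007 is a Tuesday and not a legal holiday, so no extension applies.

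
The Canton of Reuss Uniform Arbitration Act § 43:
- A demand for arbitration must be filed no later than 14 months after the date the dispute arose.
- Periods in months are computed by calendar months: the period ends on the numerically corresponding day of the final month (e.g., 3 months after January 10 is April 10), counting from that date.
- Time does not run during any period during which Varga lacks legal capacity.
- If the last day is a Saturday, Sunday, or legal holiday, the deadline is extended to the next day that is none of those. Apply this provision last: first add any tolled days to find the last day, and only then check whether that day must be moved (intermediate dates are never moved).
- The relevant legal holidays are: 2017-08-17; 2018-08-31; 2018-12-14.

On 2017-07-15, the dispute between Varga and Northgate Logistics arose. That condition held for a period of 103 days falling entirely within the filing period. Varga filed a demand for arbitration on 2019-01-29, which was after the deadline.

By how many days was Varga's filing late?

33 days

14 months after 2017-07-15 is September 15, 2018.
Tolling adds 103 days: September 15, 2018 + 103 days = December 27, 2018.
December 27, 2018 is a Thursday and not a legal holiday, so no extension applies.
The deadline is December 27, 2018; from December 27, 2018 to January 29, 2019 is 33 days.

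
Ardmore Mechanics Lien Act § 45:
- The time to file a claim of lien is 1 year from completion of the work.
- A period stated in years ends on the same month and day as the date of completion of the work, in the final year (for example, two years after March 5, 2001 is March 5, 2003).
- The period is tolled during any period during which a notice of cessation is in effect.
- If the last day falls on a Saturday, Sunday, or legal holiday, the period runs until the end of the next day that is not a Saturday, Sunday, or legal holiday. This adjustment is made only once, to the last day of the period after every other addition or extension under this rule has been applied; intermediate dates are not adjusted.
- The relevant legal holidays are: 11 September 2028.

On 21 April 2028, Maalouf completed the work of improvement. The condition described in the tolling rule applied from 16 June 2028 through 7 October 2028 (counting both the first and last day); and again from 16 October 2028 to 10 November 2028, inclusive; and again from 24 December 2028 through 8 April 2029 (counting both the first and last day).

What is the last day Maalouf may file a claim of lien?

December 24, 2029

1 year after 21 April 2028 is April 21, 2029.
From June 16, 2028 through October 7, 2028 inclusive is 114 days; tolling adds 114 days: April 21, 2029 + 114 days = August 13, 2029.
From October 16, 2028 through November 10, 2028 inclusive is 26 days; tolling adds 26 days: August 13, 2029 + 26 days = September 8, 2029.
From December 24, 2028 through April 8, 2029 inclusive is 106 days; tolling adds 106 days: September 8, 2029 + 106 days = December 23, 2029.
December 23, 2029 is Sunday. The next qualifying day is December 24, 2029.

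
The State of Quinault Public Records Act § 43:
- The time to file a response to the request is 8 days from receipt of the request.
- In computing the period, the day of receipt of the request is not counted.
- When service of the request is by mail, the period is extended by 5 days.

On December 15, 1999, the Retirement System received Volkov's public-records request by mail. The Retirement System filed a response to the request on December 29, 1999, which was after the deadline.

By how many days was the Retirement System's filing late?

1 day

8 days after December 15, 1999 is December 23, 1999.
Service was by mail, adding 5 days: December 23, 1999 + 5 days = December 28, 1999.
The deadline is December 28, 1999; from December 28, 1999 to December 29, 1999 is 1 days.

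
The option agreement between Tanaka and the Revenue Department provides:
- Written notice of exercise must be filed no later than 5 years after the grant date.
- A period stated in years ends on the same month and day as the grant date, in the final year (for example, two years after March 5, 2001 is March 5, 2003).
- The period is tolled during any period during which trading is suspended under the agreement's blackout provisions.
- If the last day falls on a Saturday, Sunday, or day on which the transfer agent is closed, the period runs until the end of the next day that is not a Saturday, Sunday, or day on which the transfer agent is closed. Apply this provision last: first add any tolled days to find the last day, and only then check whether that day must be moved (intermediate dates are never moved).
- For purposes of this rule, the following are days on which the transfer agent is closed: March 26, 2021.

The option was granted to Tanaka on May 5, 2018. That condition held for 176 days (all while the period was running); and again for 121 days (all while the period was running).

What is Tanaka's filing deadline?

February 26, 2024

5 years after May 5, 2018 is May 5, 2023.
Tolling adds 176 days: May 5, 2023 + 176 days = October 28, 2023.
Tolling adds 121 days: October 28, 2023 + 121 days = February 26, 2024.
February 26, 2024 is a Monday and not a day on which the transfer agent is closed, so no extension applies.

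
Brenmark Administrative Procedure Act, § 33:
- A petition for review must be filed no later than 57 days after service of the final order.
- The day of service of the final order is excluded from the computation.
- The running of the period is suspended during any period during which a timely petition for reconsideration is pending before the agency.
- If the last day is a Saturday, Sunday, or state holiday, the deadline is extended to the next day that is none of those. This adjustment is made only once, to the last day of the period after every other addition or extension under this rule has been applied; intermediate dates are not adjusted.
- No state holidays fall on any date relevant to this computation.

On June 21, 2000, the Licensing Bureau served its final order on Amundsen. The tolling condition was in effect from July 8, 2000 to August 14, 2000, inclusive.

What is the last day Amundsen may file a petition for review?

57 days after June 21, 2000 is August 17, 2000.
From July 8, 2000 through August 14, 2000 inclusive is 38 days; tolling adds 38 days: August 17, 2000 + 38 days = September 24, 2000.
September 24, 2000 is Sunday. The next qualifying day is September 25, 2000.

September 25, 2000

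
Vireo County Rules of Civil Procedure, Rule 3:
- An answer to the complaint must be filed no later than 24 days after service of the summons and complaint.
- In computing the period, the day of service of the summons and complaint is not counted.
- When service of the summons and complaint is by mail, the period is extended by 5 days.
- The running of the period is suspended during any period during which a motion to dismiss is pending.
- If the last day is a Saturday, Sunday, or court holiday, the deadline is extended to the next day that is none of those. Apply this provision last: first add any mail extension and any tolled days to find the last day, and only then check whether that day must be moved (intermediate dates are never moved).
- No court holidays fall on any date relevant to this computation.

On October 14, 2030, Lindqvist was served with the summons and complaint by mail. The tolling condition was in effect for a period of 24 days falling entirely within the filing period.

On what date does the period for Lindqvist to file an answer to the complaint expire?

December 6, 2030

24 days after October 14, 2030 is November 7, 2030.
Service was by mail, adding 5 days: November 7, 2030 + 5 days = November 12, 2030.
Tolling adds 24 days: November 12, 2030 + 24 days = December 6, 2030.
December 6, 2030 is a Friday and not a court holiday, so no extension applies.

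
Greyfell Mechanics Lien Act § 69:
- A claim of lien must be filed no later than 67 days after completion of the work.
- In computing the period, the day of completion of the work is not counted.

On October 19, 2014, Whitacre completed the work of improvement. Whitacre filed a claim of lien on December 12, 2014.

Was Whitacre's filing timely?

67 days after October 19, 2014 is December 25, 2014.
The deadline is December 25, 2014; the filing on December 12, 2014 is on or before that date.

Yes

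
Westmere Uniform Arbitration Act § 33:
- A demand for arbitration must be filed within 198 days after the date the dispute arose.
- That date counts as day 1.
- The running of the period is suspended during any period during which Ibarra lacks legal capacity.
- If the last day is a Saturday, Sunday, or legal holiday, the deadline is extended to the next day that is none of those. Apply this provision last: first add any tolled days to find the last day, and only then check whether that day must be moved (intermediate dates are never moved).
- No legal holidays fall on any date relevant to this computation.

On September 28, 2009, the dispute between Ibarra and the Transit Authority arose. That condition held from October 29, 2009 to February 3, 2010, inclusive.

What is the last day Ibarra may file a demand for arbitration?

Counting September 28, 2009 as day 1, day 198 is April 13, 2010.
From October 29, 2009 through February 3, 2010 inclusive is 98 days; tolling adds 98 days: April 13, 2010 + 98 days = July 20, 2010.
July 20, 2010 is a Tuesday and not a legal holiday, so no extension applies.

July 20, 2010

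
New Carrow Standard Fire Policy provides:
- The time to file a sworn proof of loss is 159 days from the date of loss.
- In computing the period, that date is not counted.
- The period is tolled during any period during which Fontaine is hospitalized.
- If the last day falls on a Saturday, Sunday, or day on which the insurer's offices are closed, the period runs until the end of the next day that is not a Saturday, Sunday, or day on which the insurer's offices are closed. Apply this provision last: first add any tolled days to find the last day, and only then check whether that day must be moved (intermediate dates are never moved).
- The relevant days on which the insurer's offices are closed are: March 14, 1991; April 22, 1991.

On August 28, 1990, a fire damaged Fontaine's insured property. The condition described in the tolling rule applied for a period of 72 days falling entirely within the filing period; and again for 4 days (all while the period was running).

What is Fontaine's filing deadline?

159 days after August 28, 1990 is February 3, 1991.
Tolling adds 72 days: February 3, 1991 + 72 days = April 16, 1991.
Tolling adds 4 days: April 16, 1991 + 4 days = April 20, 1991.
April 20, 1991 is Saturday; April 21, 1991 is Sunday; April 22, 1991 is a listed holiday. The next qualifying day is April 23, 1991.

April 23, 1991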